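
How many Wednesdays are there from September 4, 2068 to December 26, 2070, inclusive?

121

September 4, 2068 is a Tuesday.
That's 844 days from start to end, counting both.
844 = 7 × 120 + 4, so there are 120 full weeks plus 4 extra days.
Each full week contributes one Wednesday: 120 so far.
The 4 extra days are Tuesday, Wednesday, Thursday, Friday — 1 of them qualifies.
Total: 120 + 1 = 121.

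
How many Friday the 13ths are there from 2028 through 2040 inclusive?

Friday-the-13ths by year:
2028: Oct
2029: Apr, Jul
2030: Sep, Dec
2031: Jun
2032: Feb, Aug
2033: May
2034: Jan, Oct
2035: Apr, Jul
2036: Jun
2037: Feb, Mar, Nov
2038: Aug
2039: May
2040: Jan, Apr, Jul

22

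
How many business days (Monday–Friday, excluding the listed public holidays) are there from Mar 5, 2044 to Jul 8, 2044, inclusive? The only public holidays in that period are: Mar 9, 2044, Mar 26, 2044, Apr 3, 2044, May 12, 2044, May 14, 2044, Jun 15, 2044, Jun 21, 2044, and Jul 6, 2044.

85

Mar 5, 2044 is a Saturday.
The range spans 126 days (inclusive of both endpoints).
126 = 7 × 18, so the span is exactly 18 full weeks.
Each full week contributes 5 weekdays (Mon–Fri): 18 × 5 = 90.
Holidays: Mar 9, 2044 (Wed); Mar 26, 2044 (Sat); Apr 3, 2044 (Sun); May 12, 2044 (Thu); May 14, 2044 (Sat); Jun 15, 2044 (Wed); Jun 21, 2044 (Tue); Jul 6, 2044 (Wed).
5 of the 8 holidays fall on weekdays; the rest are weekends and were already excluded.
Business days: 90 − 5 = 85.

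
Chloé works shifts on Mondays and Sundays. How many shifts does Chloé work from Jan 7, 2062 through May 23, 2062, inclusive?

Jan 7, 2062 is a Saturday.
That's 137 days from start to end, counting both.
137 = 7 × 19 + 4, so there are 19 full weeks plus 4 extra days.
Each full week contributes 2 days from the set (Mon, Sun): 19 × 2 = 38.
The 4 extra days are Sat, Sun, Mon, Tue — 2 of them qualify.
Total: 38 + 2 = 40.

40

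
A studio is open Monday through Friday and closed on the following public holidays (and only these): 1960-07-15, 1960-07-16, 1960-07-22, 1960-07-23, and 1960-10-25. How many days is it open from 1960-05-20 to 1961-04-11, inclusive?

230

1960-05-20 is a Friday.
From 1960-05-20 to 1961-04-11 is 327 days inclusive.
327 = 7 × 46 + 5, so there are 46 full weeks plus 5 extra days.
Each full week contributes 5 weekdays (Mon–Fri): 46 × 5 = 230.
The 5 extra days are Friday, Saturday, Sunday, Monday, Tuesday — 3 of them qualify.
Total: 230 + 3 = 233.
Holidays: 1960-07-15 (Fri); 1960-07-16 (Sat); 1960-07-22 (Fri); 1960-07-23 (Sat); 1960-10-25 (Tue).
3 of the 5 holidays fall on weekdays; the rest are weekends and were already excluded.
Business days: 233 − 3 = 230.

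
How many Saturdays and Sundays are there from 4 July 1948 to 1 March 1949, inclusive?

4 July 1948 is a Sunday.
That's 241 days from start to end, counting both.
241 = 7 × 34 + 3, so there are 34 full weeks plus 3 extra days.
Each full week contributes 2 weekend days (Sat, Sun): 34 × 2 = 68.
The 3 extra days are Sunday, Monday, Tuesday — 1 of them qualifies.
Total: 68 + 1 = 69.

69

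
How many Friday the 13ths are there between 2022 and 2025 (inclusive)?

6

Friday-the-13ths by year:
2022: May
2023: Jan, Oct
2024: Sep, Dec
2025: Jun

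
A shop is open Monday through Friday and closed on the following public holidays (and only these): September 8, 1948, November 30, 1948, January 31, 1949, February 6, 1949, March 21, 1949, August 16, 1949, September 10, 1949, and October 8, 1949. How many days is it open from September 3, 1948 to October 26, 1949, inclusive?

September 3, 1948 is a Friday.
That's 419 days from start to end, counting both.
419 = 7 × 59 + 6, so there are 59 full weeks plus 6 extra days.
Each full week contributes 5 weekdays (Mon–Fri): 59 × 5 = 295.
The 6 extra days are Fri, Sat, Sun, Mon, Tue, Wed — 4 of them qualify.
Total: 295 + 4 = 299.
Holidays: September 8, 1948 (Wed); November 30, 1948 (Tue); January 31, 1949 (Mon); February 6, 1949 (Sun); March 21, 1949 (Mon); August 16, 1949 (Tue); September 10, 1949 (Sat); October 8, 1949 (Sat).
5 of the 8 holidays fall on weekdays; the rest are weekends and were already excluded.
Business days: 299 − 5 = 294.

294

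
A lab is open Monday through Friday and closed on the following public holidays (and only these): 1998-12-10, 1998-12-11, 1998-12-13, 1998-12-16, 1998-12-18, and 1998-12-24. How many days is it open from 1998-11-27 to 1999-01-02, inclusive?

1998-11-27 is a Friday.
The range spans 37 days (inclusive of both endpoints).
37 = 7 × 5 + 2, so there are 5 full weeks plus 2 extra days.
Each full week contributes 5 weekdays (Mon–Fri): 5 × 5 = 25.
The 2 extra days are Friday, Saturday — 1 of them qualifies.
Total: 25 + 1 = 26.
Holidays: 1998-12-10 (Thu); 1998-12-11 (Fri); 1998-12-13 (Sun); 1998-12-16 (Wed); 1998-12-18 (Fri); 1998-12-24 (Thu).
5 of the 6 holidays fall on weekdays; the rest are weekends and were already excluded.
Business days: 26 − 5 = 21.

21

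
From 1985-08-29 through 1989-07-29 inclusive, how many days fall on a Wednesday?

1985-08-29 is a Thursday.
The range spans 1431 days (inclusive of both endpoints).
1431 = 7 × 204 + 3, so there are 204 full weeks plus 3 extra days.
Each full week contributes one Wednesday: 204 so far.
The 3 extra days are Thu, Fri, Sat — none qualify.
Total: 204 + 0 = 204.

204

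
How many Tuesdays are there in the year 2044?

52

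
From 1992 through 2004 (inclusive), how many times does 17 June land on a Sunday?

1

Day of week of June 17 in each year:
1992: Wed, 1993: Thu, 1994: Fri, 1995: Sat, 1996: Mon, 1997: Tue, 1998: Wed, 1999: Thu, 2000: Sat, 2001: Sun ✓, 2002: Mon, 2003: Tue, 2004: Thu
Sundays: 2001.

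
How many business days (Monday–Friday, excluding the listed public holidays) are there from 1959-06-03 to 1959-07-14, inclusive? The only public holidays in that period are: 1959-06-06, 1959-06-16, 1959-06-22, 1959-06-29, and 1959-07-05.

1959-06-03 is a Wednesday.
That's 42 days from start to end, counting both.
42 = 7 × 6, so the span is exactly 6 full weeks.
Each full week contributes 5 weekdays (Mon–Fri): 6 × 5 = 30.
Holidays: 1959-06-06 (Sat); 1959-06-16 (Tue); 1959-06-22 (Mon); 1959-06-29 (Mon); 1959-07-05 (Sun).
3 of the 5 holidays fall on weekdays; the rest are weekends and were already excluded.
Business days: 30 − 3 = 27.

27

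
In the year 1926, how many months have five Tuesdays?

4

A month has five Tuesdays exactly when Tuesday falls within its first (length − 28) days.
Jan: 31 days, starts Fri → 5 of Fri, Sat, Sun
Feb: 28 days, starts Mon → 5 of (none)
Mar: 31 days, starts Mon → 5 of Mon, Tue, Wed ✓
Apr: 30 days, starts Thu → 5 of Thu, Fri
May: 31 days, starts Sat → 5 of Sat, Sun, Mon
Jun: 30 days, starts Tue → 5 of Tue, Wed ✓
Jul: 31 days, starts Thu → 5 of Thu, Fri, Sat
Aug: 31 days, starts Sun → 5 of Sun, Mon, Tue ✓
Sep: 30 days, starts Wed → 5 of Wed, Thu
Oct: 31 days, starts Fri → 5 of Fri, Sat, Sun
Nov: 30 days, starts Mon → 5 of Mon, Tue ✓
Dec: 31 days, starts Wed → 5 of Wed, Thu, Fri
Months with five Tuesdays: Mar, Jun, Aug, Nov.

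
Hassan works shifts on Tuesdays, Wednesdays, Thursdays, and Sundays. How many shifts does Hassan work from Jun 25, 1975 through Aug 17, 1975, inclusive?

Jun 25, 1975 is a Wednesday.
That's 54 days from start to end, counting both.
54 = 7 × 7 + 5, so there are 7 full weeks plus 5 extra days.
Each full week contributes 4 days from the set (Tue, Wed, Thu, Sun): 7 × 4 = 28.
The 5 extra days are Wednesday, Thursday, Friday, Saturday, Sunday — 3 of them qualify.
Total: 28 + 3 = 31.

31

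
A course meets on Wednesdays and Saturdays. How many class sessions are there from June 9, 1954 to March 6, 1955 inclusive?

78

June 9, 1954 is a Wednesday.
The range spans 271 days (inclusive of both endpoints).
271 = 7 × 38 + 5, so there are 38 full weeks plus 5 extra days.
Each full week contributes 2 days from the set (Wed, Sat): 38 × 2 = 76.
The 5 extra days are Wednesday, Thursday, Friday, Saturday, Sunday — 2 of them qualify.
Total: 76 + 2 = 78.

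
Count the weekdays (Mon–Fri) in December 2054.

23

December 1, 2054 is a Tuesday.
The range spans 31 days (inclusive of both endpoints).
31 = 7 × 4 + 3, so there are 4 full weeks plus 3 extra days.
Each full week contributes 5 weekdays (Mon–Fri): 4 × 5 = 20.
The 3 extra days are Tuesday, Wednesday, Thursday — 3 of them qualify.
Total: 20 + 3 = 23.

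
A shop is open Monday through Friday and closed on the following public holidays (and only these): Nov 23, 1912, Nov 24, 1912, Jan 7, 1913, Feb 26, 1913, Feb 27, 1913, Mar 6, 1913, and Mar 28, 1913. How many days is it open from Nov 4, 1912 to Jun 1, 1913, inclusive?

145

Nov 4, 1912 is a Monday.
That's 210 days from start to end, counting both.
210 = 7 × 30, so the span is exactly 30 full weeks.
Each full week contributes 5 weekdays (Mon–Fri): 30 × 5 = 150.
Total: 150.
Holidays: Nov 23, 1912 (Sat); Nov 24, 1912 (Sun); Jan 7, 1913 (Tue); Feb 26, 1913 (Wed); Feb 27, 1913 (Thu); Mar 6, 1913 (Thu); Mar 28, 1913 (Fri).
5 of the 7 holidays fall on weekdays; the rest are weekends and were already excluded.
Business days: 150 − 5 = 145.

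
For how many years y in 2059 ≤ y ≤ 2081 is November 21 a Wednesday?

3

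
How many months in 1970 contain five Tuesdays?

A month has five Tuesdays exactly when Tuesday falls within its first (length − 28) days.
Jan: 31 days, starts Thu → 5 of Thu, Fri, Sat
Feb: 28 days, starts Sun → 5 of (none)
Mar: 31 days, starts Sun → 5 of Sun, Mon, Tue ✓
Apr: 30 days, starts Wed → 5 of Wed, Thu
May: 31 days, starts Fri → 5 of Fri, Sat, Sun
Jun: 30 days, starts Mon → 5 of Mon, Tue ✓
Jul: 31 days, starts Wed → 5 of Wed, Thu, Fri
Aug: 31 days, starts Sat → 5 of Sat, Sun, Mon
Sep: 30 days, starts Tue → 5 of Tue, Wed ✓
Oct: 31 days, starts Thu → 5 of Thu, Fri, Sat
Nov: 30 days, starts Sun → 5 of Sun, Mon
Dec: 31 days, starts Tue → 5 of Tue, Wed, Thu ✓
Months with five Tuesdays: Mar, Jun, Sep, Dec.

4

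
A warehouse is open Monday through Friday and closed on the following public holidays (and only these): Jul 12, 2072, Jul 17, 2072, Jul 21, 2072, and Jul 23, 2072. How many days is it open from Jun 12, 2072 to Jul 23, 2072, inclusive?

28

Jun 12, 2072 is a Sunday.
From Jun 12, 2072 to Jul 23, 2072 is 42 days inclusive.
42 = 7 × 6, so the span is exactly 6 full weeks.
Each full week contributes 5 weekdays (Mon–Fri): 6 × 5 = 30.
Holidays: Jul 12, 2072 (Tue); Jul 17, 2072 (Sun); Jul 21, 2072 (Thu); Jul 23, 2072 (Sat).
2 of the 4 holidays fall on weekdays; the rest are weekends and were already excluded.
Business days: 30 − 2 = 28.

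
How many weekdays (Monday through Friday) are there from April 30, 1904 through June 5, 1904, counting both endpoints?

April 30, 1904 is a Saturday.
The range spans 37 days (inclusive of both endpoints).
37 = 7 × 5 + 2, so there are 5 full weeks plus 2 extra days.
Each full week contributes 5 weekdays (Mon–Fri): 5 × 5 = 25.
The 2 extra days are Saturday, Sunday — none qualify.
Total: 25 + 0 = 25.

25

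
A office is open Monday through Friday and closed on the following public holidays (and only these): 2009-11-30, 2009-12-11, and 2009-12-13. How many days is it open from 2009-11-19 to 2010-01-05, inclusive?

32

2009-11-19 is a Thursday.
That's 48 days from start to end, counting both.
48 = 7 × 6 + 6, so there are 6 full weeks plus 6 extra days.
Each full week contributes 5 weekdays (Mon–Fri): 6 × 5 = 30.
The 6 extra days are Thu, Fri, Sat, Sun, Mon, Tue — 4 of them qualify.
Total: 30 + 4 = 34.
Holidays: 2009-11-30 (Mon); 2009-12-11 (Fri); 2009-12-13 (Sun).
2 of the 3 holidays fall on weekdays; the rest are weekends and were already excluded.
Business days: 34 − 2 = 32.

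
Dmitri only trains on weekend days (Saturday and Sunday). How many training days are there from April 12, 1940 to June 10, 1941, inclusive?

April 12, 1940 is a Friday.
That's 425 days from start to end, counting both.
425 = 7 × 60 + 5, so there are 60 full weeks plus 5 extra days.
Each full week contributes 2 weekend days (Sat, Sun): 60 × 2 = 120.
The 5 extra days are Fri, Sat, Sun, Mon, Tue — 2 of them qualify.
Total: 120 + 2 = 122.

122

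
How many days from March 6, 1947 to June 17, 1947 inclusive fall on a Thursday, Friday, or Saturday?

45

March 6, 1947 is a Thursday.
That's 104 days from start to end, counting both.
104 = 7 × 14 + 6, so there are 14 full weeks plus 6 extra days.
Each full week contributes 3 days from the set (Thu, Fri, Sat): 14 × 3 = 42.
The 6 extra days are Thu, Fri, Sat, Sun, Mon, Tue — 3 of them qualify.
Total: 42 + 3 = 45.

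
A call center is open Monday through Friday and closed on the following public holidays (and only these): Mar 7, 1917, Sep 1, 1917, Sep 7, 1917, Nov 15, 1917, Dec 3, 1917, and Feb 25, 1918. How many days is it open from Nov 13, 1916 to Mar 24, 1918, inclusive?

Nov 13, 1916 is a Monday.
That's 497 days from start to end, counting both.
497 = 7 × 71, so the span is exactly 71 full weeks.
Each full week contributes 5 weekdays (Mon–Fri): 71 × 5 = 355.
Total: 355.
Holidays: Mar 7, 1917 (Wed); Sep 1, 1917 (Sat); Sep 7, 1917 (Fri); Nov 15, 1917 (Thu); Dec 3, 1917 (Mon); Feb 25, 1918 (Mon).
5 of the 6 holidays fall on weekdays; the rest are weekends and were already excluded.
Business days: 355 − 5 = 350.

350 working days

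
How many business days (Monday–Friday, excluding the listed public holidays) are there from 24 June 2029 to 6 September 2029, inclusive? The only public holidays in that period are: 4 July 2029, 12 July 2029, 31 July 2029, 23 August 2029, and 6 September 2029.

24 June 2029 is a Sunday.
The range spans 75 days (inclusive of both endpoints).
75 = 7 × 10 + 5, so there are 10 full weeks plus 5 extra days.
Each full week contributes 5 weekdays (Mon–Fri): 10 × 5 = 50.
The 5 extra days are Sun, Mon, Tue, Wed, Thu — 4 of them qualify.
Total: 50 + 4 = 54.
Holidays: 4 July 2029 (Wed); 12 July 2029 (Thu); 31 July 2029 (Tue); 23 August 2029 (Thu); 6 September 2029 (Thu).
All 5 holidays fall on weekdays, so subtract 5.
Business days: 54 − 5 = 49.

49 business days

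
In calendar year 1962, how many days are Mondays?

53

January 1, 1962 is a Monday.
The range spans 365 days (inclusive of both endpoints).
365 = 7 × 52 + 1, so there are 52 full weeks plus 1 extra day.
Each full week contributes one Monday: 52 so far.
The 1 extra day is Mon — 1 of them qualifies.
Total: 52 + 1 = 53.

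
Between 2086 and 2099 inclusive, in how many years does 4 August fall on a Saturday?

2

Day of week of August 4 in each year:
2086: Sun, 2087: Mon, 2088: Wed, 2089: Thu, 2090: Fri, 2091: Sat ✓, 2092: Mon, 2093: Tue, 2094: Wed, 2095: Thu, 2096: Sat ✓, 2097: Sun, 2098: Mon, 2099: Tue
Saturdays: 2091, 2096.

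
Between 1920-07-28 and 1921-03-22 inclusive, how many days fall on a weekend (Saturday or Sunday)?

1920-07-28 is a Wednesday.
The range spans 238 days (inclusive of both endpoints).
238 = 7 × 34, so the span is exactly 34 full weeks.
Each full week contributes 2 weekend days (Sat, Sun): 34 × 2 = 68.
Total: 68.

68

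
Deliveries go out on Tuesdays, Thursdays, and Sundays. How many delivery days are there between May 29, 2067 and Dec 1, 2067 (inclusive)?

May 29, 2067 is a Sunday.
The range spans 187 days (inclusive of both endpoints).
187 = 7 × 26 + 5, so there are 26 full weeks plus 5 extra days.
Each full week contributes 3 days from the set (Tue, Thu, Sun): 26 × 3 = 78.
The 5 extra days are Sun, Mon, Tue, Wed, Thu — 3 of them qualify.
Total: 78 + 3 = 81.

81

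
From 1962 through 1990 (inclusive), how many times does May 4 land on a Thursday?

Day of week of May 4 in each year:
1962: Fri, 1963: Sat, 1964: Mon, 1965: Tue, 1966: Wed, 1967: Thu ✓, 1968: Sat, 1969: Sun, 1970: Mon, 1971: Tue, 1972: Thu ✓, 1973: Fri, 1974: Sat, 1975: Sun, 1976: Tue, 1977: Wed, 1978: Thu ✓, 1979: Fri, 1980: Sun, 1981: Mon, 1982: Tue, 1983: Wed, 1984: Fri, 1985: Sat, 1986: Sun, 1987: Mon, 1988: Wed, 1989: Thu ✓, 1990: Fri
Thursdays: 1967, 1972, 1978, 1989.

4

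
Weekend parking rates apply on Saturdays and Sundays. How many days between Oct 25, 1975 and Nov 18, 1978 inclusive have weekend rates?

321

Oct 25, 1975 is a Saturday.
From Oct 25, 1975 to Nov 18, 1978 is 1121 days inclusive.
1121 = 7 × 160 + 1, so there are 160 full weeks plus 1 extra day.
Each full week contributes 2 weekend days (Sat, Sun): 160 × 2 = 320.
The 1 extra day is Saturday — 1 of them qualifies.
Total: 320 + 1 = 321.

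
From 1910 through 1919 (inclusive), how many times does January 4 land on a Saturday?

Day of week of January 4 in each year:
1910: Tue, 1911: Wed, 1912: Thu, 1913: Sat ✓, 1914: Sun, 1915: Mon, 1916: Tue, 1917: Thu, 1918: Fri, 1919: Sat ✓
Saturdays: 1913, 1919.

2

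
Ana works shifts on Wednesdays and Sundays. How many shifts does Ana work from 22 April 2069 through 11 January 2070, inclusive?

22 April 2069 is a Monday.
That's 265 days from start to end, counting both.
265 = 7 × 37 + 6, so there are 37 full weeks plus 6 extra days.
Each full week contributes 2 days from the set (Wed, Sun): 37 × 2 = 74.
The 6 extra days are Monday, Tuesday, Wednesday, Thursday, Friday, Saturday — 1 of them qualifies.
Total: 74 + 1 = 75.

75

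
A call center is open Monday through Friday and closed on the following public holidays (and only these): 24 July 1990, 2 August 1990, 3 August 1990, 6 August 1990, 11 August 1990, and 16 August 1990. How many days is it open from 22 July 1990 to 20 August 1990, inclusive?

22 July 1990 is a Sunday.
The range spans 30 days (inclusive of both endpoints).
30 = 7 × 4 + 2, so there are 4 full weeks plus 2 extra days.
Each full week contributes 5 weekdays (Mon–Fri): 4 × 5 = 20.
The 2 extra days are Sun, Mon — 1 of them qualifies.
Total: 20 + 1 = 21.
Holidays: 24 July 1990 (Tue); 2 August 1990 (Thu); 3 August 1990 (Fri); 6 August 1990 (Mon); 11 August 1990 (Sat); 16 August 1990 (Thu).
5 of the 6 holidays fall on weekdays; the rest are weekends and were already excluded.
Business days: 21 − 5 = 16.

16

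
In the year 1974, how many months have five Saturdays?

4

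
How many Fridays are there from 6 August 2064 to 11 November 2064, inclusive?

6 August 2064 is a Wednesday.
The range spans 98 days (inclusive of both endpoints).
98 = 7 × 14, so the span is exactly 14 full weeks.
Each full week contributes one Friday: 14 so far.

14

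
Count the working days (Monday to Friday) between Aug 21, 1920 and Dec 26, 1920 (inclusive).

90 weekdays

Aug 21, 1920 is a Saturday.
The range spans 128 days (inclusive of both endpoints).
128 = 7 × 18 + 2, so there are 18 full weeks plus 2 extra days.
Each full week contributes 5 weekdays (Mon–Fri): 18 × 5 = 90.
The 2 extra days are Sat, Sun — none qualify.
Total: 90 + 0 = 90.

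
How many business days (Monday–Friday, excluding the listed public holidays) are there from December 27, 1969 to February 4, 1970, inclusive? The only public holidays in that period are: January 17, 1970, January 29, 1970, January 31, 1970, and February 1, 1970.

27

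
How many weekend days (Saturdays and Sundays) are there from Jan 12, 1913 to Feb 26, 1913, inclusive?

13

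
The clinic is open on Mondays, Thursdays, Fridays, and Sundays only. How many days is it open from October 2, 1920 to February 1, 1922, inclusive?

278

October 2, 1920 is a Saturday.
From October 2, 1920 to February 1, 1922 is 488 days inclusive.
488 = 7 × 69 + 5, so there are 69 full weeks plus 5 extra days.
Each full week contributes 4 days from the set (Mon, Thu, Fri, Sun): 69 × 4 = 276.
The 5 extra days are Saturday, Sunday, Monday, Tuesday, Wednesday — 2 of them qualify.
Total: 276 + 2 = 278.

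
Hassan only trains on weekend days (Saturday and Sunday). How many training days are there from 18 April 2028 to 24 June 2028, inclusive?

19

18 April 2028 is a Tuesday.
The range spans 68 days (inclusive of both endpoints).
68 = 7 × 9 + 5, so there are 9 full weeks plus 5 extra days.
Each full week contributes 2 weekend days (Sat, Sun): 9 × 2 = 18.
The 5 extra days are Tuesday, Wednesday, Thursday, Friday, Saturday — 1 of them qualifies.
Total: 18 + 1 = 19.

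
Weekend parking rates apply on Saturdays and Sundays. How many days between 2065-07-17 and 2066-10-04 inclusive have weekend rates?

128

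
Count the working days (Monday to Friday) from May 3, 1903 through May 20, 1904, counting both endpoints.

275

May 3, 1903 is a Sunday.
From May 3, 1903 to May 20, 1904 is 384 days inclusive.
384 = 7 × 54 + 6, so there are 54 full weeks plus 6 extra days.
Each full week contributes 5 weekdays (Mon–Fri): 54 × 5 = 270.
The 6 extra days are Sunday, Monday, Tuesday, Wednesday, Thursday, Friday — 5 of them qualify.
Total: 270 + 5 = 275.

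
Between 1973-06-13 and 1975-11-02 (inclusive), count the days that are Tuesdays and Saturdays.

249

1973-06-13 is a Wednesday.
The range spans 873 days (inclusive of both endpoints).
873 = 7 × 124 + 5, so there are 124 full weeks plus 5 extra days.
Each full week contributes 2 days from the set (Tue, Sat): 124 × 2 = 248.
The 5 extra days are Wed, Thu, Fri, Sat, Sun — 1 of them qualifies.
Total: 248 + 1 = 249.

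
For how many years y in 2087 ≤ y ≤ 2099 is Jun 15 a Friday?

Day of week of June 15 in each year:
2087: Sun, 2088: Tue, 2089: Wed, 2090: Thu, 2091: Fri ✓, 2092: Sun, 2093: Mon, 2094: Tue, 2095: Wed, 2096: Fri ✓, 2097: Sat, 2098: Sun, 2099: Mon
Fridays: 2091, 2096.

2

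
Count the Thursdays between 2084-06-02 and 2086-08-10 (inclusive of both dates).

2084-06-02 is a Friday.
The range spans 800 days (inclusive of both endpoints).
800 = 7 × 114 + 2, so there are 114 full weeks plus 2 extra days.
Each full week contributes one Thursday: 114 so far.
The 2 extra days are Fri, Sat — none qualify.
Total: 114 + 0 = 114.

114 Thursdays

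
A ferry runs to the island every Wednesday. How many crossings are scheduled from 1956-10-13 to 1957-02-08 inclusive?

17 Wednesdays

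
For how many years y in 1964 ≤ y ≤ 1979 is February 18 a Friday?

Day of week of February 18 in each year:
1964: Tue, 1965: Thu, 1966: Fri ✓, 1967: Sat, 1968: Sun, 1969: Tue, 1970: Wed, 1971: Thu, 1972: Fri ✓, 1973: Sun, 1974: Mon, 1975: Tue, 1976: Wed, 1977: Fri ✓, 1978: Sat, 1979: Sun
Fridays: 1966, 1972, 1977.

3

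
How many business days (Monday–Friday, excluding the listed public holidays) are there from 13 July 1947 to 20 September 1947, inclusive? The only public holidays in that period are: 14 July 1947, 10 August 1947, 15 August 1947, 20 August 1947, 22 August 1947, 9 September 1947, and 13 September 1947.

45 business days

13 July 1947 is a Sunday.
That's 70 days from start to end, counting both.
70 = 7 × 10, so the span is exactly 10 full weeks.
Each full week contributes 5 weekdays (Mon–Fri): 10 × 5 = 50.
Total: 50.
Holidays: 14 July 1947 (Mon); 10 August 1947 (Sun); 15 August 1947 (Fri); 20 August 1947 (Wed); 22 August 1947 (Fri); 9 September 1947 (Tue); 13 September 1947 (Sat).
5 of the 7 holidays fall on weekdays; the rest are weekends and were already excluded.
Business days: 50 − 5 = 45.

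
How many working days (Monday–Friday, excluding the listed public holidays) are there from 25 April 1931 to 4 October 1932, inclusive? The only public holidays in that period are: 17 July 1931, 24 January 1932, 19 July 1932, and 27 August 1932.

25 April 1931 is a Saturday.
The range spans 529 days (inclusive of both endpoints).
529 = 7 × 75 + 4, so there are 75 full weeks plus 4 extra days.
Each full week contributes 5 weekdays (Mon–Fri): 75 × 5 = 375.
The 4 extra days are Saturday, Sunday, Monday, Tuesday — 2 of them qualify.
Total: 375 + 2 = 377.
Holidays: 17 July 1931 (Fri); 24 January 1932 (Sun); 19 July 1932 (Tue); 27 August 1932 (Sat).
2 of the 4 holidays fall on weekdays; the rest are weekends and were already excluded.
Business days: 377 − 2 = 375.

375 working days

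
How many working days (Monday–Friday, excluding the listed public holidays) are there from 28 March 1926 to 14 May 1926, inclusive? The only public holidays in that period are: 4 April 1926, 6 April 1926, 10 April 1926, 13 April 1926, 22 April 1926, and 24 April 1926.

28 March 1926 is a Sunday.
That's 48 days from start to end, counting both.
48 = 7 × 6 + 6, so there are 6 full weeks plus 6 extra days.
Each full week contributes 5 weekdays (Mon–Fri): 6 × 5 = 30.
The 6 extra days are Sunday, Monday, Tuesday, Wednesday, Thursday, Friday — 5 of them qualify.
Total: 30 + 5 = 35.
Holidays: 4 April 1926 (Sun); 6 April 1926 (Tue); 10 April 1926 (Sat); 13 April 1926 (Tue); 22 April 1926 (Thu); 24 April 1926 (Sat).
3 of the 6 holidays fall on weekdays; the rest are weekends and were already excluded.
Business days: 35 − 3 = 32.

32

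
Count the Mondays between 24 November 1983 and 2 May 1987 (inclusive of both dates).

179

24 November 1983 is a Thursday.
That's 1256 days from start to end, counting both.
1256 = 7 × 179 + 3, so there are 179 full weeks plus 3 extra days.
Each full week contributes one Monday: 179 so far.
The 3 extra days are Thursday, Friday, Saturday — none qualify.
Total: 179 + 0 = 179.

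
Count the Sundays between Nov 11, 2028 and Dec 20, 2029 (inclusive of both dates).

58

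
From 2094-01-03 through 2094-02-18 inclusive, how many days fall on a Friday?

6 Fridays

2094-01-03 is a Sunday.
That's 47 days from start to end, counting both.
47 = 7 × 6 + 5, so there are 6 full weeks plus 5 extra days.
Each full week contributes one Friday: 6 so far.
The 5 extra days are Sun, Mon, Tue, Wed, Thu — none qualify.
Total: 6 + 0 = 6.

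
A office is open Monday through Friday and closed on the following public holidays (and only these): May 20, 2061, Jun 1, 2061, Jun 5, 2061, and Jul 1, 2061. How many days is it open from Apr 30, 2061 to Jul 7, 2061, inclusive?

Apr 30, 2061 is a Saturday.
That's 69 days from start to end, counting both.
69 = 7 × 9 + 6, so there are 9 full weeks plus 6 extra days.
Each full week contributes 5 weekdays (Mon–Fri): 9 × 5 = 45.
The 6 extra days are Sat, Sun, Mon, Tue, Wed, Thu — 4 of them qualify.
Total: 45 + 4 = 49.
Holidays: May 20, 2061 (Fri); Jun 1, 2061 (Wed); Jun 5, 2061 (Sun); Jul 1, 2061 (Fri).
3 of the 4 holidays fall on weekdays; the rest are weekends and were already excluded.
Business days: 49 − 3 = 46.

46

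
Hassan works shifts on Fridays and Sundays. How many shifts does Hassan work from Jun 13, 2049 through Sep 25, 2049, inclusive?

30

Jun 13, 2049 is a Sunday.
That's 105 days from start to end, counting both.
105 = 7 × 15, so the span is exactly 15 full weeks.
Each full week contributes 2 days from the set (Fri, Sun): 15 × 2 = 30.
Total: 30.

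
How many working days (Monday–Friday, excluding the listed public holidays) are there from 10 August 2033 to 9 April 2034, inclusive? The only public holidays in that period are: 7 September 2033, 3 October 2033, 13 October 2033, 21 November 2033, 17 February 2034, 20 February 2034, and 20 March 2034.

166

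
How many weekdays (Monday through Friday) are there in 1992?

262 weekdays

January 1, 1992 is a Wednesday.
That's 366 days from start to end, counting both.
366 = 7 × 52 + 2, so there are 52 full weeks plus 2 extra days.
Each full week contributes 5 weekdays (Mon–Fri): 52 × 5 = 260.
The 2 extra days are Wed, Thu — 2 of them qualify.
Total: 260 + 2 = 262.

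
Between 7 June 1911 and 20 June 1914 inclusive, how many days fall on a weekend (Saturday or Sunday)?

317

7 June 1911 is a Wednesday.
The range spans 1110 days (inclusive of both endpoints).
1110 = 7 × 158 + 4, so there are 158 full weeks plus 4 extra days.
Each full week contributes 2 weekend days (Sat, Sun): 158 × 2 = 316.
The 4 extra days are Wed, Thu, Fri, Sat — 1 of them qualifies.
Total: 316 + 1 = 317.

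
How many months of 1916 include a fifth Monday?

A month has five Mondays exactly when Monday falls within its first (length − 28) days.
Jan: 31 days, starts Sat → 5 of Sat, Sun, Mon ✓
Feb: 29 days, starts Tue → 5 of Tue
Mar: 31 days, starts Wed → 5 of Wed, Thu, Fri
Apr: 30 days, starts Sat → 5 of Sat, Sun
May: 31 days, starts Mon → 5 of Mon, Tue, Wed ✓
Jun: 30 days, starts Thu → 5 of Thu, Fri
Jul: 31 days, starts Sat → 5 of Sat, Sun, Mon ✓
Aug: 31 days, starts Tue → 5 of Tue, Wed, Thu
Sep: 30 days, starts Fri → 5 of Fri, Sat
Oct: 31 days, starts Sun → 5 of Sun, Mon, Tue ✓
Nov: 30 days, starts Wed → 5 of Wed, Thu
Dec: 31 days, starts Fri → 5 of Fri, Sat, Sun
Months with five Mondays: Jan, May, Jul, Oct.

4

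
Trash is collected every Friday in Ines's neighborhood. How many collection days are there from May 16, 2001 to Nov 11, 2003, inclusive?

May 16, 2001 is a Wednesday.
The range spans 910 days (inclusive of both endpoints).
910 = 7 × 130, so the span is exactly 130 full weeks.
Each full week contributes one Friday: 130 so far.

130 Fridays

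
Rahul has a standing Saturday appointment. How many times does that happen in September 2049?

4

2049-09-01 is a Wednesday.
That's 30 days from start to end, counting both.
30 = 7 × 4 + 2, so there are 4 full weeks plus 2 extra days.
Each full week contributes one Saturday: 4 so far.
The 2 extra days are Wed, Thu — none qualify.
Total: 4 + 0 = 4.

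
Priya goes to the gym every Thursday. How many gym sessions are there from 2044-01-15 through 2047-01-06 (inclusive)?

155

2044-01-15 is a Friday.
From 2044-01-15 to 2047-01-06 is 1088 days inclusive.
1088 = 7 × 155 + 3, so there are 155 full weeks plus 3 extra days.
Each full week contributes one Thursday: 155 so far.
The 3 extra days are Friday, Saturday, Sunday — none qualify.
Total: 155 + 0 = 155.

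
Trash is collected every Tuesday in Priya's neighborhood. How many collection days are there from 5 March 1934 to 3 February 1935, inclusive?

5 March 1934 is a Monday.
The range spans 336 days (inclusive of both endpoints).
336 = 7 × 48, so the span is exactly 48 full weeks.
Each full week contributes one Tuesday: 48 so far.
Total: 48.

48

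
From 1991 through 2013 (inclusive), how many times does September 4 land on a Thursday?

Day of week of September 4 in each year:
1991: Wed, 1992: Fri, 1993: Sat, 1994: Sun, 1995: Mon, 1996: Wed, 1997: Thu ✓, 1998: Fri, 1999: Sat, 2000: Mon, 2001: Tue, 2002: Wed, 2003: Thu ✓, 2004: Sat, 2005: Sun, 2006: Mon, 2007: Tue, 2008: Thu ✓, 2009: Fri, 2010: Sat, 2011: Sun, 2012: Tue, 2013: Wed
Thursdays: 1997, 2003, 2008.

3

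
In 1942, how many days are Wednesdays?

52

1 January 1942 is a Thursday.
From 1 January 1942 to 31 December 1942 is 365 days inclusive.
365 = 7 × 52 + 1, so there are 52 full weeks plus 1 extra day.
Each full week contributes one Wednesday: 52 so far.
The 1 extra day is Thursday — none qualify.
Total: 52 + 0 = 52.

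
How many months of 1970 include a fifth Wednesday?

A month has five Wednesdays exactly when Wednesday falls within its first (length − 28) days.
Jan: 31 days, starts Thu → 5 of Thu, Fri, Sat
Feb: 28 days, starts Sun → 5 of (none)
Mar: 31 days, starts Sun → 5 of Sun, Mon, Tue
Apr: 30 days, starts Wed → 5 of Wed, Thu ✓
May: 31 days, starts Fri → 5 of Fri, Sat, Sun
Jun: 30 days, starts Mon → 5 of Mon, Tue
Jul: 31 days, starts Wed → 5 of Wed, Thu, Fri ✓
Aug: 31 days, starts Sat → 5 of Sat, Sun, Mon
Sep: 30 days, starts Tue → 5 of Tue, Wed ✓
Oct: 31 days, starts Thu → 5 of Thu, Fri, Sat
Nov: 30 days, starts Sun → 5 of Sun, Mon
Dec: 31 days, starts Tue → 5 of Tue, Wed, Thu ✓
Months with five Wednesdays: Apr, Jul, Sep, Dec.

4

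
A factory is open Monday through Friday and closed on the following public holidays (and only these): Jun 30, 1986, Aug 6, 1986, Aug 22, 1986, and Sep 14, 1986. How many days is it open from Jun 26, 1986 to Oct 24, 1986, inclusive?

84 business days

Jun 26, 1986 is a Thursday.
That's 121 days from start to end, counting both.
121 = 7 × 17 + 2, so there are 17 full weeks plus 2 extra days.
Each full week contributes 5 weekdays (Mon–Fri): 17 × 5 = 85.
The 2 extra days are Thursday, Friday — 2 of them qualify.
Total: 85 + 2 = 87.
Holidays: Jun 30, 1986 (Mon); Aug 6, 1986 (Wed); Aug 22, 1986 (Fri); Sep 14, 1986 (Sun).
3 of the 4 holidays fall on weekdays; the rest are weekends and were already excluded.
Business days: 87 − 3 = 84.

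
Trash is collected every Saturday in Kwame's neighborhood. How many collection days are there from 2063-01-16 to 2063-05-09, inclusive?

2063-01-16 is a Tuesday.
That's 114 days from start to end, counting both.
114 = 7 × 16 + 2, so there are 16 full weeks plus 2 extra days.
Each full week contributes one Saturday: 16 so far.
The 2 extra days are Tuesday, Wednesday — none qualify.
Total: 16 + 0 = 16.

16 Saturdays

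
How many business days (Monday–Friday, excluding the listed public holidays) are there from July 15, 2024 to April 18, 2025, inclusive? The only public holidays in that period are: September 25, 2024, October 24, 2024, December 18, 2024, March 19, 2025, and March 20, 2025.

July 15, 2024 is a Monday.
That's 278 days from start to end, counting both.
278 = 7 × 39 + 5, so there are 39 full weeks plus 5 extra days.
Each full week contributes 5 weekdays (Mon–Fri): 39 × 5 = 195.
The 5 extra days are Mon, Tue, Wed, Thu, Fri — 5 of them qualify.
Total: 195 + 5 = 200.
Holidays: September 25, 2024 (Wed); October 24, 2024 (Thu); December 18, 2024 (Wed); March 19, 2025 (Wed); March 20, 2025 (Thu).
All 5 holidays fall on weekdays, so subtract 5.
Business days: 200 − 5 = 195.

195 business days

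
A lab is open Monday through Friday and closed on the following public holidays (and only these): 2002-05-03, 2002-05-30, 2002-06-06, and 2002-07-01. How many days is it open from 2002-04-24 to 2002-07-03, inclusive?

47 business days

2002-04-24 is a Wednesday.
The range spans 71 days (inclusive of both endpoints).
71 = 7 × 10 + 1, so there are 10 full weeks plus 1 extra day.
Each full week contributes 5 weekdays (Mon–Fri): 10 × 5 = 50.
The 1 extra day is Wed — 1 of them qualifies.
Total: 50 + 1 = 51.
Holidays: 2002-05-03 (Fri); 2002-05-30 (Thu); 2002-06-06 (Thu); 2002-07-01 (Mon).
All 4 holidays fall on weekdays, so subtract 4.
Business days: 51 − 4 = 47.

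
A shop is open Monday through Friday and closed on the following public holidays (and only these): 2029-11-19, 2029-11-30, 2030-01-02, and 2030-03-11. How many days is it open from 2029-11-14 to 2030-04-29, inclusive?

115

2029-11-14 is a Wednesday.
That's 167 days from start to end, counting both.
167 = 7 × 23 + 6, so there are 23 full weeks plus 6 extra days.
Each full week contributes 5 weekdays (Mon–Fri): 23 × 5 = 115.
The 6 extra days are Wednesday, Thursday, Friday, Saturday, Sunday, Monday — 4 of them qualify.
Total: 115 + 4 = 119.
Holidays: 2029-11-19 (Mon); 2029-11-30 (Fri); 2030-01-02 (Wed); 2030-03-11 (Mon).
All 4 holidays fall on weekdays, so subtract 4.
Business days: 119 − 4 = 115.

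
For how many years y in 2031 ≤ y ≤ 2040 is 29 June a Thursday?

Day of week of June 29 in each year:
2031: Sun, 2032: Tue, 2033: Wed, 2034: Thu ✓, 2035: Fri, 2036: Sun, 2037: Mon, 2038: Tue, 2039: Wed, 2040: Fri
Thursdays: 2034.

1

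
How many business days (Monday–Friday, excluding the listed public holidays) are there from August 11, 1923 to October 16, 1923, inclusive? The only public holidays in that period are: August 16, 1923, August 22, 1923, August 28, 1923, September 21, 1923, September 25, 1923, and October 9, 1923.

August 11, 1923 is a Saturday.
From August 11, 1923 to October 16, 1923 is 67 days inclusive.
67 = 7 × 9 + 4, so there are 9 full weeks plus 4 extra days.
Each full week contributes 5 weekdays (Mon–Fri): 9 × 5 = 45.
The 4 extra days are Sat, Sun, Mon, Tue — 2 of them qualify.
Total: 45 + 2 = 47.
Holidays: August 16, 1923 (Thu); August 22, 1923 (Wed); August 28, 1923 (Tue); September 21, 1923 (Fri); September 25, 1923 (Tue); October 9, 1923 (Tue).
All 6 holidays fall on weekdays, so subtract 6.
Business days: 47 − 6 = 41.

41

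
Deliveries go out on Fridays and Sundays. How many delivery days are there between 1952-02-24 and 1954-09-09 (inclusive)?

1952-02-24 is a Sunday.
From 1952-02-24 to 1954-09-09 is 929 days inclusive.
929 = 7 × 132 + 5, so there are 132 full weeks plus 5 extra days.
Each full week contributes 2 days from the set (Fri, Sun): 132 × 2 = 264.
The 5 extra days are Sun, Mon, Tue, Wed, Thu — 1 of them qualifies.
Total: 264 + 1 = 265.

265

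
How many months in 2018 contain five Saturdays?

A month has five Saturdays exactly when Saturday falls within its first (length − 28) days.
Jan: 31 days, starts Mon → 5 of Mon, Tue, Wed
Feb: 28 days, starts Thu → 5 of (none)
Mar: 31 days, starts Thu → 5 of Thu, Fri, Sat ✓
Apr: 30 days, starts Sun → 5 of Sun, Mon
May: 31 days, starts Tue → 5 of Tue, Wed, Thu
Jun: 30 days, starts Fri → 5 of Fri, Sat ✓
Jul: 31 days, starts Sun → 5 of Sun, Mon, Tue
Aug: 31 days, starts Wed → 5 of Wed, Thu, Fri
Sep: 30 days, starts Sat → 5 of Sat, Sun ✓
Oct: 31 days, starts Mon → 5 of Mon, Tue, Wed
Nov: 30 days, starts Thu → 5 of Thu, Fri
Dec: 31 days, starts Sat → 5 of Sat, Sun, Mon ✓
Months with five Saturdays: Mar, Jun, Sep, Dec.

4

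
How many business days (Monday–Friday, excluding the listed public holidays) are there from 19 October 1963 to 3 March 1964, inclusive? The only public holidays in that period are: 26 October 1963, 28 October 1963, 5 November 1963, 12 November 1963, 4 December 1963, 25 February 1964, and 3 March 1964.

19 October 1963 is a Saturday.
From 19 October 1963 to 3 March 1964 is 137 days inclusive.
137 = 7 × 19 + 4, so there are 19 full weeks plus 4 extra days.
Each full week contributes 5 weekdays (Mon–Fri): 19 × 5 = 95.
The 4 extra days are Saturday, Sunday, Monday, Tuesday — 2 of them qualify.
Total: 95 + 2 = 97.
Holidays: 26 October 1963 (Sat); 28 October 1963 (Mon); 5 November 1963 (Tue); 12 November 1963 (Tue); 4 December 1963 (Wed); 25 February 1964 (Tue); 3 March 1964 (Tue).
6 of the 7 holidays fall on weekdays; the rest are weekends and were already excluded.
Business days: 97 − 6 = 91.

91 business days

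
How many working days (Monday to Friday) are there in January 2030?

23

1 January 2030 is a Tuesday.
From 1 January 2030 to 31 January 2030 is 31 days inclusive.
31 = 7 × 4 + 3, so there are 4 full weeks plus 3 extra days.
Each full week contributes 5 weekdays (Mon–Fri): 4 × 5 = 20.
The 3 extra days are Tuesday, Wednesday, Thursday — 3 of them qualify.
Total: 20 + 3 = 23.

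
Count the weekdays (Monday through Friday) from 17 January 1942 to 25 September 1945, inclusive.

962 weekdays

17 January 1942 is a Saturday.
The range spans 1348 days (inclusive of both endpoints).
1348 = 7 × 192 + 4, so there are 192 full weeks plus 4 extra days.
Each full week contributes 5 weekdays (Mon–Fri): 192 × 5 = 960.
The 4 extra days are Sat, Sun, Mon, Tue — 2 of them qualify.
Total: 960 + 2 = 962.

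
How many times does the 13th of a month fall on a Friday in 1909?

The 13th falls on a Friday when the month's 13th has weekday Fri.
Jan 13 is Wed; Feb 13 is Sat; Mar 13 is Sat; Apr 13 is Tue; May 13 is Thu; Jun 13 is Sun; Jul 13 is Tue; Aug 13 is Fri ✓; Sep 13 is Mon; Oct 13 is Wed; Nov 13 is Sat; Dec 13 is Mon.
Friday the 13ths: Aug.

1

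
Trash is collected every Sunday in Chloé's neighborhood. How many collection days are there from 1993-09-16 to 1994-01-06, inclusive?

1993-09-16 is a Thursday.
The range spans 113 days (inclusive of both endpoints).
113 = 7 × 16 + 1, so there are 16 full weeks plus 1 extra day.
Each full week contributes one Sunday: 16 so far.
The 1 extra day is Thu — none qualify.
Total: 16 + 0 = 16.

16 Sundays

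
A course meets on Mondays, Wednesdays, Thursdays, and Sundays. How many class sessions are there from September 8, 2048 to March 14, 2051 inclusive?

524

September 8, 2048 is a Tuesday.
The range spans 918 days (inclusive of both endpoints).
918 = 7 × 131 + 1, so there are 131 full weeks plus 1 extra day.
Each full week contributes 4 days from the set (Mon, Wed, Thu, Sun): 131 × 4 = 524.
The 1 extra day is Tue — none qualify.
Total: 524 + 0 = 524.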